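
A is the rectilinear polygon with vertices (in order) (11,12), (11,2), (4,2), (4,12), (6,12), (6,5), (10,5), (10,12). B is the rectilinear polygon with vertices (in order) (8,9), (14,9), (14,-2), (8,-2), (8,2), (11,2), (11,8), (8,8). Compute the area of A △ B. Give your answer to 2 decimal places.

|A| = 42, |B| = 48, |A∩B| = 1.
|A △ B| = |A| + |B| − 2·|A∩B| = 42 + 48 − 2 = 88.00.

88.00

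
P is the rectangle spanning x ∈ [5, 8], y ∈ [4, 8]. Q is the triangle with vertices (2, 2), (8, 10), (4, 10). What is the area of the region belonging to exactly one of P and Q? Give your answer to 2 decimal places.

25.00

|P| = 12, |Q| = 16, |P∩Q| = 1.5.
|P △ Q| = |P| + |Q| − 2·|P∩Q| = 12 + 16 − 3 = 25.00.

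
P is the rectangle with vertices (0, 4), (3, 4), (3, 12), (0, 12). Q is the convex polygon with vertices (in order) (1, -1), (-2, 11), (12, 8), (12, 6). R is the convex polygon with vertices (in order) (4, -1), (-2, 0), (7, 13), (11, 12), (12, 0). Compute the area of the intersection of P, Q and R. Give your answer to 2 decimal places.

3.59

The intersection is the polygon with vertices (0.769,4), (3,7.222), (3,4).
By the shoelace formula its area is 3.59.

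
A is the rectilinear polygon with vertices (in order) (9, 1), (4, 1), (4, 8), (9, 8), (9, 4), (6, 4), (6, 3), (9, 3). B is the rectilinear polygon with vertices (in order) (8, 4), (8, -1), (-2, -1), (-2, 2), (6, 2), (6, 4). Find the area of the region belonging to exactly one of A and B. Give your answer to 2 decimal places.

54.00

|A| = 32, |B| = 34, |A∩B| = 6.
|A △ B| = |A| + |B| − 2·|A∩B| = 32 + 34 − 12 = 54.00.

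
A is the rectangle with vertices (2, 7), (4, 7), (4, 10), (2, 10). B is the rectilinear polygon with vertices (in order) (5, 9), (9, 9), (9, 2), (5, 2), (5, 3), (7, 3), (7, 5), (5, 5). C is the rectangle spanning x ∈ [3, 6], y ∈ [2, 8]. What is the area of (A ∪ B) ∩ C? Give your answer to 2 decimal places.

5.00

|A ∪ B| = 30.
|(A ∪ B) ∩ C| = 5.00.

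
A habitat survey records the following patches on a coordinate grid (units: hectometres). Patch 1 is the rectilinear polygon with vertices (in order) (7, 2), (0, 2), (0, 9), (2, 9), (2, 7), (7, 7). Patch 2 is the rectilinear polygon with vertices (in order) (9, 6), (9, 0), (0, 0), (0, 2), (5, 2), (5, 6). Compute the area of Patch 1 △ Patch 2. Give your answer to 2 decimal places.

|Patch 1| = 39, |Patch 2| = 34, |Patch 1∩Patch 2| = 8.
|Patch 1 △ Patch 2| = |Patch 1| + |Patch 2| − 2·|Patch 1∩Patch 2| = 39 + 34 − 16 = 57.00.

57.00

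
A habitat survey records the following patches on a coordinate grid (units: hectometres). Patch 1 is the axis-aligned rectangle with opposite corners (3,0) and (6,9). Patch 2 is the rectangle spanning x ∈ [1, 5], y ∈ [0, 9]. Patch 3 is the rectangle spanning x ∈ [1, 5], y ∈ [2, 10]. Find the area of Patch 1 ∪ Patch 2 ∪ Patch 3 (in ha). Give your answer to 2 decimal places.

49.00

By inclusion–exclusion:
Individual areas: |Patch 1| = 27, |Patch 2| = 36, |Patch 3| = 32.
|Patch 1∩Patch 2|: x∈[3,5], y∈[0,9] → 2·9 = 18.
|Patch 1∩Patch 3|: x∈[3,5], y∈[2,9] → 2·7 = 14.
|Patch 2∩Patch 3|: x∈[1,5], y∈[2,9] → 4·7 = 28.
|Patch 1∩Patch 2∩Patch 3| = 14.
|Patch 1 ∪ Patch 2 ∪ Patch 3| = 95 − 60 + 14 = 49.00.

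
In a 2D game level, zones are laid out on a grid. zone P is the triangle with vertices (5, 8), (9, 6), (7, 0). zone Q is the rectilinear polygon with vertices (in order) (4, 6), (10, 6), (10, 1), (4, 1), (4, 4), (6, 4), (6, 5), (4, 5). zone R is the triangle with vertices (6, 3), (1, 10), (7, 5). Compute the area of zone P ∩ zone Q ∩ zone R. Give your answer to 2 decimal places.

1.69

The intersection is the polygon with vertices (6,4), (6,5), (5.75,5), (5.5,6), (5.8,6), (7,5), (6.167,3.333).
By the shoelace formula its area is 1.69.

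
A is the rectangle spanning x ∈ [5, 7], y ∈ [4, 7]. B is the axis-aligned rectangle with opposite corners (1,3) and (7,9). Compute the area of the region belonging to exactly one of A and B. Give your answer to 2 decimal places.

30.00

|A∩B|: x∈[5,7], y∈[4,7] → 2·3 = 6.
|A △ B| = |A| + |B| − 2·|A∩B| = 6 + 36 − 12 = 30.00.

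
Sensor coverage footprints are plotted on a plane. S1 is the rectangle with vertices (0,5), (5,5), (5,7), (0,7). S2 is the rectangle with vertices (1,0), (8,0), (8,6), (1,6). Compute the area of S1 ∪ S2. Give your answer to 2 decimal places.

48.00

By inclusion–exclusion:
Individual areas: |S1| = 10, |S2| = 42.
|S1∩S2|: x∈[1,5], y∈[5,6] → 4·1 = 4.
|S1 ∪ S2| = 52 − 4 = 48.00.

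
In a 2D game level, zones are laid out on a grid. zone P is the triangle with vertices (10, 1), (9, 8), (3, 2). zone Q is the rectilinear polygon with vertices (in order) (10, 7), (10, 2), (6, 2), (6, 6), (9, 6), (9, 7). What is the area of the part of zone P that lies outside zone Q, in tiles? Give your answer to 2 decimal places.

10.00

|zone P| = 24, |zone P∩zone Q| = 14.
|zone P ∖ zone Q| = |zone P| − |zone P∩zone Q| = 24 − 14 = 10.00.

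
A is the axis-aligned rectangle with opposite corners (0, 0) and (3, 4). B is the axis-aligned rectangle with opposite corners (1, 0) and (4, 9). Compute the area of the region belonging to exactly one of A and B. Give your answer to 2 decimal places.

23.00

|A∩B|: x∈[1,3], y∈[0,4] → 2·4 = 8.
|A △ B| = |A| + |B| − 2·|A∩B| = 12 + 27 − 16 = 23.00.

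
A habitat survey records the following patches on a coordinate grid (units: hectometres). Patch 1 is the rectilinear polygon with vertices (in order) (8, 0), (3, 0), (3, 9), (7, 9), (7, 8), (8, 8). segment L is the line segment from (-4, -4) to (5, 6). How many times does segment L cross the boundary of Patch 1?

1

The segment meets the boundary at (3,3.778).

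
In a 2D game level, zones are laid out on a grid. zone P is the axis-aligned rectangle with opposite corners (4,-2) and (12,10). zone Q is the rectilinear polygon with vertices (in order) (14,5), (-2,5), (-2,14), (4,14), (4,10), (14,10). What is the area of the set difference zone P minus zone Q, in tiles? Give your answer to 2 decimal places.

|zone P| = 96, |zone P∩zone Q| = 40.
|zone P ∖ zone Q| = |zone P| − |zone P∩zone Q| = 96 − 40 = 56.00.

56.00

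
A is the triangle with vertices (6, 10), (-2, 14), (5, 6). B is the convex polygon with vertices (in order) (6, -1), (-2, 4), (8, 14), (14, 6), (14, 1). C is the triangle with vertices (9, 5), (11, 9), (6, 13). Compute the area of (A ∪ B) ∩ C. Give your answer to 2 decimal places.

The region (A ∪ B) ∩ C is the polygon with vertices (6.556,12.556), (11,9), (9,5), (6.273,12.273).
By the shoelace formula its area is 13.86.

13.86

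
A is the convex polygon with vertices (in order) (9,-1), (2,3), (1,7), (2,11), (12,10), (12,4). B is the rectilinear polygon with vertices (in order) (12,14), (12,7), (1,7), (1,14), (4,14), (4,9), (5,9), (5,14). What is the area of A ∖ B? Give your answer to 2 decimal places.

62.25

|A| = 97.5, |A∩B| = 35.25.
|A ∖ B| = |A| − |A∩B| = 97.5 − 35.25 = 62.25.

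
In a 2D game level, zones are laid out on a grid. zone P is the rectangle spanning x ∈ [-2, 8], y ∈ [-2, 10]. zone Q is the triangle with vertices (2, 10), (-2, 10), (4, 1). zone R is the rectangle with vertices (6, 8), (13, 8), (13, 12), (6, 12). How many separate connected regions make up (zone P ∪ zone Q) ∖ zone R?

(zone P ∪ zone Q) ∖ zone R is a single connected region.

1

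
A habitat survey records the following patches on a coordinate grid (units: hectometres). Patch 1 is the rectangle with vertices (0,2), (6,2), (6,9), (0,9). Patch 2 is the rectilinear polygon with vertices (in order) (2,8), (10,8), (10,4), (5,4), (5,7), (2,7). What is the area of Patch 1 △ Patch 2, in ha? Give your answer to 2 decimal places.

51.00

|Patch 1| = 42, |Patch 2| = 23, |Patch 1∩Patch 2| = 7.
|Patch 1 △ Patch 2| = |Patch 1| + |Patch 2| − 2·|Patch 1∩Patch 2| = 42 + 23 − 14 = 51.00.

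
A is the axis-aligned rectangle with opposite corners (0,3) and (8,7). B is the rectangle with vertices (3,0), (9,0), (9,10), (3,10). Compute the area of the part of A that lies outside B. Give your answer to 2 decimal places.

12.00

|A∩B|: x∈[3,8], y∈[3,7] → 5·4 = 20.
|A| = 32.
|A ∖ B| = |A| − |A∩B| = 32 − 20 = 12.00.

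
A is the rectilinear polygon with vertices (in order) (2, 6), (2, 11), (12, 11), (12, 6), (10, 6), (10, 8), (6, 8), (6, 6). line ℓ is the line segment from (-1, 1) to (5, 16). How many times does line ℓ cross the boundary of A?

The segment meets the boundary at (3,11), (2,8.5).

2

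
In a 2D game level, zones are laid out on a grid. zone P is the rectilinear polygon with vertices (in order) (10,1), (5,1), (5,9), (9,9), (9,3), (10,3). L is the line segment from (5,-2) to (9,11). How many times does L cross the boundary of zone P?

2

The segment meets the boundary at (8.385,9), (5.923,1).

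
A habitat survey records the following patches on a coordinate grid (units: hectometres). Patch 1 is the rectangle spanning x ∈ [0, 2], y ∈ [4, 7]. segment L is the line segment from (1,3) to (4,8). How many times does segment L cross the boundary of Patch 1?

The segment meets the boundary at (1.6,4), (2,4.667).

2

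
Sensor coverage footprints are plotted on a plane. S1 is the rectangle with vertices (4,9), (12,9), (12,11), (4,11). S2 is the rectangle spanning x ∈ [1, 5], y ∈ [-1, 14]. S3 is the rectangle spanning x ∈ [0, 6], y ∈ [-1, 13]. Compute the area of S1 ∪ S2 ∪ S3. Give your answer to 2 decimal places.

100.00

By inclusion–exclusion:
Individual areas: |S1| = 16, |S2| = 60, |S3| = 84.
|S1∩S2|: x∈[4,5], y∈[9,11] → 1·2 = 2.
|S1∩S3|: x∈[4,6], y∈[9,11] → 2·2 = 4.
|S2∩S3|: x∈[1,5], y∈[-1,13] → 4·14 = 56.
|S1∩S2∩S3| = 2.
|S1 ∪ S2 ∪ S3| = 160 − 62 + 2 = 100.00.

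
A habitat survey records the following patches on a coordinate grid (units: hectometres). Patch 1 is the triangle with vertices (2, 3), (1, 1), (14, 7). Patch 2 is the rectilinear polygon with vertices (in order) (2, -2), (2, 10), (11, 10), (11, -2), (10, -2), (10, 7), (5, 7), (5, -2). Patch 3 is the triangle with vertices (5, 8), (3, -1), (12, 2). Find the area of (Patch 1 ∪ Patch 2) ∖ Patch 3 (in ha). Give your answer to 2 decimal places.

54.46

|Patch 1 ∪ Patch 2| = 68.5128.
|(Patch 1 ∪ Patch 2) ∩ Patch 3| = 14.0539.
|(Patch 1 ∪ Patch 2) ∖ Patch 3| = 68.5128 − 14.0539 = 54.46.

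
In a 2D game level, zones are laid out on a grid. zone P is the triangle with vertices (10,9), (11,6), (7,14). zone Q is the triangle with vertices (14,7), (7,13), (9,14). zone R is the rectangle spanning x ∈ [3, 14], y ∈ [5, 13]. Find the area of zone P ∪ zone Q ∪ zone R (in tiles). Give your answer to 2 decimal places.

By inclusion–exclusion:
Individual areas: |zone P| = 2, |zone Q| = 9.5, |zone R| = 88.
|zone P∩zone Q| = 0.1494.
|zone P∩zone R| = 1.95.
|zone Q∩zone R| = 8.1429.
|zone P∩zone Q∩zone R| = 0.1301.
|zone P ∪ zone Q ∪ zone R| = 99.5 − 10.2422 + 0.1301 = 89.39.

89.39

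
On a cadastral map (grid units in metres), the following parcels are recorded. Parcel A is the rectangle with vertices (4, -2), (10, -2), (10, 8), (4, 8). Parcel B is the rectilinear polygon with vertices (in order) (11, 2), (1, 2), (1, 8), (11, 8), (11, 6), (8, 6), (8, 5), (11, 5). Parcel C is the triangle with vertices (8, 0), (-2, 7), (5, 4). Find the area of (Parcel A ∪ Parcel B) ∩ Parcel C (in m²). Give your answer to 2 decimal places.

The region (Parcel A ∪ Parcel B) ∩ Parcel C is the polygon with vertices (1,5.714), (5,4), (8,0), (1,4.9).
By the shoelace formula its area is 8.28.

8.28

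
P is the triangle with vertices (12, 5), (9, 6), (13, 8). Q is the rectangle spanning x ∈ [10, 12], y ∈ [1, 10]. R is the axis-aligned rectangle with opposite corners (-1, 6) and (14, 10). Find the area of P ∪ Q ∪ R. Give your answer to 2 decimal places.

By inclusion–exclusion:
Individual areas: |P| = 5, |Q| = 18, |R| = 60.
|P∩Q| = 3.3333.
|P∩R| = 3.3333.
|Q∩R|: x∈[10,12], y∈[6,10] → 2·4 = 8.
|P∩Q∩R| = 2.
|P ∪ Q ∪ R| = 83 − 14.6667 + 2 = 70.33.

70.33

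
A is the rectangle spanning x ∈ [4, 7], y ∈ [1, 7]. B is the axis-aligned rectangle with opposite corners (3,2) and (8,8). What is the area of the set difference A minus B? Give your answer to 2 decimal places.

3.00

|A∩B|: x∈[4,7], y∈[2,7] → 3·5 = 15.
|A| = 18.
|A ∖ B| = |A| − |A∩B| = 18 − 15 = 3.00.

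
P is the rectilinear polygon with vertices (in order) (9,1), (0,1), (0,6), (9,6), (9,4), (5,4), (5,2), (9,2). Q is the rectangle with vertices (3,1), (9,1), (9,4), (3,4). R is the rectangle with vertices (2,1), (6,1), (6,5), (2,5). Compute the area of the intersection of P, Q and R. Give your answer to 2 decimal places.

7.00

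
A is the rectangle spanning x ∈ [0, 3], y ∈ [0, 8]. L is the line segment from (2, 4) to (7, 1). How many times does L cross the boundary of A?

1

The segment meets the boundary at (3,3.4).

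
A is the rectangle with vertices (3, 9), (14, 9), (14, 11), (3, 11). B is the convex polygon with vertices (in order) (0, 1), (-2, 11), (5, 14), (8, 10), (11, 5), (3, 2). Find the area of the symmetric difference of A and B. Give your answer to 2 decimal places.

103.65

|A| = 22, |B| = 101.5, |A∩B| = 9.925.
|A △ B| = |A| + |B| − 2·|A∩B| = 22 + 101.5 − 19.85 = 103.65.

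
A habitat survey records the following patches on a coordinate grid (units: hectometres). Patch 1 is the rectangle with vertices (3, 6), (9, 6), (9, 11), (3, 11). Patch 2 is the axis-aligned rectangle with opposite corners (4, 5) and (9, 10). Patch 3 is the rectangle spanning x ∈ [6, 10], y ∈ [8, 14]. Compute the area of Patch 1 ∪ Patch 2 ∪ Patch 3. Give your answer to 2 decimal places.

By inclusion–exclusion:
Individual areas: |Patch 1| = 30, |Patch 2| = 25, |Patch 3| = 24.
|Patch 1∩Patch 2|: x∈[4,9], y∈[6,10] → 5·4 = 20.
|Patch 1∩Patch 3|: x∈[6,9], y∈[8,11] → 3·3 = 9.
|Patch 2∩Patch 3|: x∈[6,9], y∈[8,10] → 3·2 = 6.
|Patch 1∩Patch 2∩Patch 3| = 6.
|Patch 1 ∪ Patch 2 ∪ Patch 3| = 79 − 35 + 6 = 50.00.

50.00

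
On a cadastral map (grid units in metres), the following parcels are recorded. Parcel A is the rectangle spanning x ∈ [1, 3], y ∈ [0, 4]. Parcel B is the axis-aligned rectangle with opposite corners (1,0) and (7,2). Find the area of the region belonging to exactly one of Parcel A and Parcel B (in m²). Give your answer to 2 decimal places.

12.00

|Parcel A∩Parcel B|: x∈[1,3], y∈[0,2] → 2·2 = 4.
|Parcel A △ Parcel B| = |Parcel A| + |Parcel B| − 2·|Parcel A∩Parcel B| = 8 + 12 − 8 = 12.00.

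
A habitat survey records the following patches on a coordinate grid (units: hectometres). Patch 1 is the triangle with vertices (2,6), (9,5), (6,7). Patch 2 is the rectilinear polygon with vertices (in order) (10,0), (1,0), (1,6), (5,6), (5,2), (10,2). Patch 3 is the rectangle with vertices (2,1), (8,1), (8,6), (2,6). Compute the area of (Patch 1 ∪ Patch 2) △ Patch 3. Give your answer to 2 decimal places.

|Patch 1 ∪ Patch 2| = 38.8571.
|(Patch 1 ∪ Patch 2) ∩ Patch 3| = 19.8452.
|(Patch 1 ∪ Patch 2) △ Patch 3| = 38.8571 + 30 − 39.6905 = 29.17.

29.17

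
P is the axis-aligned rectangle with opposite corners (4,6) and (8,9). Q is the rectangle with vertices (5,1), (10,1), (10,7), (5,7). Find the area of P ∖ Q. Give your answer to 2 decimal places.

|P∩Q|: x∈[5,8], y∈[6,7] → 3·1 = 3.
|P| = 12.
|P ∖ Q| = |P| − |P∩Q| = 12 − 3 = 9.00.

9.00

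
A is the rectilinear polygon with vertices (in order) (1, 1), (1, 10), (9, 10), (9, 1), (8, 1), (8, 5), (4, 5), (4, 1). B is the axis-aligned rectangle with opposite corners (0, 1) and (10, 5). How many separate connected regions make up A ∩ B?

A ∩ B splits into 2 disjoint pieces (area 12, area 4).

2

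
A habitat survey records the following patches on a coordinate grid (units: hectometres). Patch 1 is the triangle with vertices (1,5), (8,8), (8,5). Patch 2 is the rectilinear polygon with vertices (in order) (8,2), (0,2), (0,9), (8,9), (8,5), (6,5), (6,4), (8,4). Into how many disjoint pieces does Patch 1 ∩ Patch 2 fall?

Patch 1 ∩ Patch 2 is a single connected region.

1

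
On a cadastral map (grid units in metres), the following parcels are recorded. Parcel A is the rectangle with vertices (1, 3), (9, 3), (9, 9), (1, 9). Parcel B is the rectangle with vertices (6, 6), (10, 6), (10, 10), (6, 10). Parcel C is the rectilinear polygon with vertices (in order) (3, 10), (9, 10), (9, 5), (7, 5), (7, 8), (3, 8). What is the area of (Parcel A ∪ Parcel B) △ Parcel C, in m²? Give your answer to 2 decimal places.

43.00

|Parcel A ∪ Parcel B| = 55.
|(Parcel A ∪ Parcel B) ∩ Parcel C| = 15.
|(Parcel A ∪ Parcel B) △ Parcel C| = 55 + 18 − 30 = 43.00.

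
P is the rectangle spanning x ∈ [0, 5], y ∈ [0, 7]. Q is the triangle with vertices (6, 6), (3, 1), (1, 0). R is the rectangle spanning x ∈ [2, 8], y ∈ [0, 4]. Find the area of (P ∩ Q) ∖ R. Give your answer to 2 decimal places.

0.58

|P ∩ Q| = 3.2667.
|(P ∩ Q) ∩ R| = 2.6833.
|(P ∩ Q) ∖ R| = 3.2667 − 2.6833 = 0.58.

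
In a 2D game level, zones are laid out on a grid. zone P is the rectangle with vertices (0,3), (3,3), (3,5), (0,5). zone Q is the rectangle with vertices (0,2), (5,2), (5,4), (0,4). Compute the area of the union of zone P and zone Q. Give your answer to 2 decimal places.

By inclusion–exclusion:
Individual areas: |zone P| = 6, |zone Q| = 10.
|zone P∩zone Q|: x∈[0,3], y∈[3,4] → 3·1 = 3.
|zone P ∪ zone Q| = 16 − 3 = 13.00.

13.00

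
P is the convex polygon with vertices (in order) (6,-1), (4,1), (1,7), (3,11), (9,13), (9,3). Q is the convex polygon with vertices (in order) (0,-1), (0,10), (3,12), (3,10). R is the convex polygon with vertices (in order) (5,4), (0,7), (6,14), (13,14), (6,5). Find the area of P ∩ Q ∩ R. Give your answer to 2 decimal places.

3.42

The intersection is the polygon with vertices (2.4,9.8), (3,10.5), (3,10), (1.875,5.875), (1.429,6.143), (1,7).
By the shoelace formula its area is 3.42.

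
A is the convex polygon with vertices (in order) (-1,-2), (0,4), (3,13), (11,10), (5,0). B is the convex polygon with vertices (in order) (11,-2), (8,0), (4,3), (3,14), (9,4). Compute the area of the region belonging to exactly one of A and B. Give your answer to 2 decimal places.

|A| = 94.5, |B| = 44.5, |A∩B| = 29.2209.
|A △ B| = |A| + |B| − 2·|A∩B| = 94.5 + 44.5 − 58.4418 = 80.56.

80.56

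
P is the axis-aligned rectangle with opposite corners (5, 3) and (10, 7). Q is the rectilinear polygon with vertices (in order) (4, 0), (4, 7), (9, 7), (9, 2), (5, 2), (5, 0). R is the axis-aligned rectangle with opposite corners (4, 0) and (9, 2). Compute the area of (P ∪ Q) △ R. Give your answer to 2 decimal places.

37.00

|P ∪ Q| = 31.
|(P ∪ Q) ∩ R| = 2.
|(P ∪ Q) △ R| = 31 + 10 − 4 = 37.00.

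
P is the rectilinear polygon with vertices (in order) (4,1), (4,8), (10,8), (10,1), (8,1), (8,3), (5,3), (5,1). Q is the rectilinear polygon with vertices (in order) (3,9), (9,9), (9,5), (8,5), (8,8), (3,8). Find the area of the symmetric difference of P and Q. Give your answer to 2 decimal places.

39.00

|P| = 36, |Q| = 9, |P∩Q| = 3.
|P △ Q| = |P| + |Q| − 2·|P∩Q| = 36 + 9 − 6 = 39.00.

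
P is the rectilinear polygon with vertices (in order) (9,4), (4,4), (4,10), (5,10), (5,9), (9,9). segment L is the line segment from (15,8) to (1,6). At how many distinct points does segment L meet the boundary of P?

2

The segment meets the boundary at (4,6.429), (9,7.143).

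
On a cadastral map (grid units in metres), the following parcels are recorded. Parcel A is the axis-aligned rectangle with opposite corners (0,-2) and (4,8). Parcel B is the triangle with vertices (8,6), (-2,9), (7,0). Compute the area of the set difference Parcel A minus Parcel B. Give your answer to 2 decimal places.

|Parcel A| = 40, |Parcel A∩Parcel B| = 10.9333.
|Parcel A ∖ Parcel B| = |Parcel A| − |Parcel A∩Parcel B| = 40 − 10.9333 = 29.07.

29.07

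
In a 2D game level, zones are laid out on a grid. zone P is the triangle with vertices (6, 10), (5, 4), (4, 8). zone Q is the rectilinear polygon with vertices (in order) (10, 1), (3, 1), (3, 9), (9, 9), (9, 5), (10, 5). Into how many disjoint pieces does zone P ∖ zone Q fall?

zone P ∖ zone Q is a single connected region.

1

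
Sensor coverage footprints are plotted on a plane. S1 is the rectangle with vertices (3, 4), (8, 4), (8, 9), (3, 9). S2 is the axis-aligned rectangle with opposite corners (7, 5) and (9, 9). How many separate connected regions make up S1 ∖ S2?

S1 ∖ S2 is a single connected region.

1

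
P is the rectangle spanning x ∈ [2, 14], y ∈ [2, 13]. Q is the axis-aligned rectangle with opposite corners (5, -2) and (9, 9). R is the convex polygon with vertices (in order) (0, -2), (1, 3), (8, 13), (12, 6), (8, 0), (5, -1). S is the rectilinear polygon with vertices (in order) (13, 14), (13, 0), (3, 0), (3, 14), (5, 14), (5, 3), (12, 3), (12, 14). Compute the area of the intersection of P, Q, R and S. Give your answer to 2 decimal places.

4.00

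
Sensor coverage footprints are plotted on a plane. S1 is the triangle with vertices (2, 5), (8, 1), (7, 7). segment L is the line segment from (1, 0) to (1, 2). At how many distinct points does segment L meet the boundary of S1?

The segment lies entirely outside S1 and never meets its boundary.

0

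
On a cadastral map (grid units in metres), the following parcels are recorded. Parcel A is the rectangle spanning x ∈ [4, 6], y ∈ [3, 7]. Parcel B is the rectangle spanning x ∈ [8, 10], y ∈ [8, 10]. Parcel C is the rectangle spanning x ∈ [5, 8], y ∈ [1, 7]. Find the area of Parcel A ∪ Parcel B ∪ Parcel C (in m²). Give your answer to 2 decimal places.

26.00

By inclusion–exclusion:
Individual areas: |Parcel A| = 8, |Parcel B| = 4, |Parcel C| = 18.
|Parcel A∩Parcel B| = 0 (no overlap).
|Parcel A∩Parcel C|: x∈[5,6], y∈[3,7] → 1·4 = 4.
|Parcel B∩Parcel C| = 0 (no overlap).
|Parcel A∩Parcel B∩Parcel C| = 0.
|Parcel A ∪ Parcel B ∪ Parcel C| = 30 − 4 + 0 = 26.00.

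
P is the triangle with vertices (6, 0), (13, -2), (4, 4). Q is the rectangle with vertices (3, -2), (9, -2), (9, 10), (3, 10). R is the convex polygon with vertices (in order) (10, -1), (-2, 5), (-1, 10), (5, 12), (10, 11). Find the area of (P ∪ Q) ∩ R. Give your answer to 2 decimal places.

55.08

The region (P ∪ Q) ∩ R is the polygon with vertices (3,10), (9,10), (9,0.667), (10,0), (10,-1), (3,2.5).
By the shoelace formula its area is 55.08.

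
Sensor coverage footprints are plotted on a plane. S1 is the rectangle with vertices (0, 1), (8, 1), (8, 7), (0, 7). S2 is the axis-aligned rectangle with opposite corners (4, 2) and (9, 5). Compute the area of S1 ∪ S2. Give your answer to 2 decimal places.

By inclusion–exclusion:
Individual areas: |S1| = 48, |S2| = 15.
|S1∩S2|: x∈[4,8], y∈[2,5] → 4·3 = 12.
|S1 ∪ S2| = 63 − 12 = 51.00.

51.00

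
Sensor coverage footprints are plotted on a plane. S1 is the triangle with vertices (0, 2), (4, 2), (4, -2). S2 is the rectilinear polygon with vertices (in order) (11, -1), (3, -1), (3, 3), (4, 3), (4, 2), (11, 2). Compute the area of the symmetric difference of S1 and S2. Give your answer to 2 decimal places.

|S1| = 8, |S2| = 25, |S1∩S2| = 3.
|S1 △ S2| = |S1| + |S2| − 2·|S1∩S2| = 8 + 25 − 6 = 27.00.

27.00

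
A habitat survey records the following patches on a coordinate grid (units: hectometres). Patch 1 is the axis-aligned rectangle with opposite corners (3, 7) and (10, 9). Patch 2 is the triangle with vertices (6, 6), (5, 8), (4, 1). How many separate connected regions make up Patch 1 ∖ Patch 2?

Patch 1 ∖ Patch 2 is a single connected region.

1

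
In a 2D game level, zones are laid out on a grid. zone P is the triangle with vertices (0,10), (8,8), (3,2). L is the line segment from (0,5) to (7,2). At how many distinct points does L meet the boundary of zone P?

The segment meets the boundary at (4.053,3.263), (2.234,4.043).

2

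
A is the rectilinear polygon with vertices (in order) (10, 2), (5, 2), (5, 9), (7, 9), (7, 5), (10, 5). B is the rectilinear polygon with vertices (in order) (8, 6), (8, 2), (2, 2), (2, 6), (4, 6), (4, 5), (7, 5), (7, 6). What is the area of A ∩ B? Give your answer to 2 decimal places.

9.00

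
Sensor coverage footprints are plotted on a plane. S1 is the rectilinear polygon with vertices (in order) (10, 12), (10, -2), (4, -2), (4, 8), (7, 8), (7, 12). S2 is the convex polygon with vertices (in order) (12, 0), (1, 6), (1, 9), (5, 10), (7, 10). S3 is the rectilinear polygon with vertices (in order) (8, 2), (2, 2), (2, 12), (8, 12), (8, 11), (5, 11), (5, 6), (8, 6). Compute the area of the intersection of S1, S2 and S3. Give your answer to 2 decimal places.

The intersection is the polygon with vertices (4,4.364), (4,8), (5,8), (5,6), (8,6), (8,2.182).
By the shoelace formula its area is 12.91.

12.91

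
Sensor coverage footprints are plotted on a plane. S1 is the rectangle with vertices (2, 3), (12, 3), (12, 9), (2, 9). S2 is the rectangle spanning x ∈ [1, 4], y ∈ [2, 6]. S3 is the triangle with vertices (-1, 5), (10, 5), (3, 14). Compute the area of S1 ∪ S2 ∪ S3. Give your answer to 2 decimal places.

By inclusion–exclusion:
Individual areas: |S1| = 60, |S2| = 12, |S3| = 49.5.
|S1∩S2|: x∈[2,4], y∈[3,6] → 2·3 = 6.
|S1∩S3| = 25.7778.
|S2∩S3| = 3.
|S1∩S2∩S3| = 2.
|S1 ∪ S2 ∪ S3| = 121.5 − 34.7778 + 2 = 88.72.

88.72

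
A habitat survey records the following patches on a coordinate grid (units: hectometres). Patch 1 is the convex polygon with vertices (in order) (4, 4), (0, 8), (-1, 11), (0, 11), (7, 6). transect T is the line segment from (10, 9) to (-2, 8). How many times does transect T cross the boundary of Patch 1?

2

The segment meets the boundary at (-0.054,8.162), (3.552,8.463).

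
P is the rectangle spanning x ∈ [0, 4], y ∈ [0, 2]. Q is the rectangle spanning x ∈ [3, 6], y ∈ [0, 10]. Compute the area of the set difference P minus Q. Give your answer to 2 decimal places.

6.00

|P∩Q|: x∈[3,4], y∈[0,2] → 1·2 = 2.
|P| = 8.
|P ∖ Q| = |P| − |P∩Q| = 8 − 2 = 6.00.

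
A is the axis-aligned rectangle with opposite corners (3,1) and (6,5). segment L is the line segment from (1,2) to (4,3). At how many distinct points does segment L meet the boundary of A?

The segment meets the boundary at (3,2.667).

1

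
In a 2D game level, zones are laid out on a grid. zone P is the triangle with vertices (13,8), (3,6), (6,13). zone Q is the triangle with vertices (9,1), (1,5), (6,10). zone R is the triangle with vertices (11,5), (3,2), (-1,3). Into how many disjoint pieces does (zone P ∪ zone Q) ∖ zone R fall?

2

(zone P ∪ zone Q) ∖ zone R splits into 2 disjoint pieces (area 46.0082, area 4.4709).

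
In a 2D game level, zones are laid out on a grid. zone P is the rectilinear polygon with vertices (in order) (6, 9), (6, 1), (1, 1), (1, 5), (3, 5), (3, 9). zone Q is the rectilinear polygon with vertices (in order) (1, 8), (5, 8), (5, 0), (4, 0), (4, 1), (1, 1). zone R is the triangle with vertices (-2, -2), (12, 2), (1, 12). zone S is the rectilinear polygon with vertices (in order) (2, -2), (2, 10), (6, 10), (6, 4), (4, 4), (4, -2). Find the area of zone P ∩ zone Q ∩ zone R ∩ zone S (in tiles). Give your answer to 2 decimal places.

15.00

The intersection is the polygon with vertices (3,5), (3,8), (5,8), (5,4), (4,4), (4,1), (2,1), (2,5).
By the shoelace formula its area is 15.00.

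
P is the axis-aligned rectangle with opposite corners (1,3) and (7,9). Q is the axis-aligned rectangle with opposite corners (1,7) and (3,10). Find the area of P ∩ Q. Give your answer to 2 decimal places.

|P∩Q|: x∈[1,3], y∈[7,9] → 2·2 = 4.

4.00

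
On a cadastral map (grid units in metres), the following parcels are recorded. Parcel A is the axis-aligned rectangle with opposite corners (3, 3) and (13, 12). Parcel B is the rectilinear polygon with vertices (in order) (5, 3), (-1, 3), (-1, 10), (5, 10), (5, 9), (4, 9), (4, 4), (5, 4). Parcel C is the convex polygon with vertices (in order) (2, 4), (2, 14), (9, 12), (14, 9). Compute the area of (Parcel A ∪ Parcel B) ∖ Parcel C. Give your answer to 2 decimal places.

|Parcel A ∪ Parcel B| = 118.
|(Parcel A ∪ Parcel B) ∩ Parcel C| = 55.9917.
|(Parcel A ∪ Parcel B) ∖ Parcel C| = 118 − 55.9917 = 62.01.

62.01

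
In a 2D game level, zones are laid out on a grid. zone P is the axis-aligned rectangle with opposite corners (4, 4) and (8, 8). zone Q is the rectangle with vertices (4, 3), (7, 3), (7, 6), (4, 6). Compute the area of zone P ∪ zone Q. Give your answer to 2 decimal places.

By inclusion–exclusion:
Individual areas: |zone P| = 16, |zone Q| = 9.
|zone P∩zone Q|: x∈[4,7], y∈[4,6] → 3·2 = 6.
|zone P ∪ zone Q| = 25 − 6 = 19.00.

19.00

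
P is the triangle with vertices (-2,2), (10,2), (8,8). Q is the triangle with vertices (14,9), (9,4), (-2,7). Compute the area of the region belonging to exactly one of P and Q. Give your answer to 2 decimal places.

50.10

|P| = 36, |Q| = 35, |P∩Q| = 10.4479.
|P △ Q| = |P| + |Q| − 2·|P∩Q| = 36 + 35 − 20.8958 = 50.10.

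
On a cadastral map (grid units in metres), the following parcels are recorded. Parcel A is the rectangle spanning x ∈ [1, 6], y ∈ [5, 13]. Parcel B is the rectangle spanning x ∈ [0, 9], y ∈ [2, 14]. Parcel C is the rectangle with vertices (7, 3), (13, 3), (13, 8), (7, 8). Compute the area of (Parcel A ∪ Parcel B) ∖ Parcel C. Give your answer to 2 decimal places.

|Parcel A ∪ Parcel B| = 108.
|(Parcel A ∪ Parcel B) ∩ Parcel C| = 10.
|(Parcel A ∪ Parcel B) ∖ Parcel C| = 108 − 10 = 98.00.

98.00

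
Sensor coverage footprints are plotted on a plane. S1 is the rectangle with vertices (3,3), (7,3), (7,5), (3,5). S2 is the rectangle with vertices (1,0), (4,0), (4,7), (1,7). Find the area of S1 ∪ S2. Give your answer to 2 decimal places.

By inclusion–exclusion:
Individual areas: |S1| = 8, |S2| = 21.
|S1∩S2|: x∈[3,4], y∈[3,5] → 1·2 = 2.
|S1 ∪ S2| = 29 − 2 = 27.00.

27.00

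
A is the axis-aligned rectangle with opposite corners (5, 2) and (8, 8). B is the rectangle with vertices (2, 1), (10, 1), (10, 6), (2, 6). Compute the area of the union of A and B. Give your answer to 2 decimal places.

By inclusion–exclusion:
Individual areas: |A| = 18, |B| = 40.
|A∩B|: x∈[5,8], y∈[2,6] → 3·4 = 12.
|A ∪ B| = 58 − 12 = 46.00.

46.00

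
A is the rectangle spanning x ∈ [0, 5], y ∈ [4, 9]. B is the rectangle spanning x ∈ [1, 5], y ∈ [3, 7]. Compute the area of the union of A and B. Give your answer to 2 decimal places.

By inclusion–exclusion:
Individual areas: |A| = 25, |B| = 16.
|A∩B|: x∈[1,5], y∈[4,7] → 4·3 = 12.
|A ∪ B| = 41 − 12 = 29.00.

29.00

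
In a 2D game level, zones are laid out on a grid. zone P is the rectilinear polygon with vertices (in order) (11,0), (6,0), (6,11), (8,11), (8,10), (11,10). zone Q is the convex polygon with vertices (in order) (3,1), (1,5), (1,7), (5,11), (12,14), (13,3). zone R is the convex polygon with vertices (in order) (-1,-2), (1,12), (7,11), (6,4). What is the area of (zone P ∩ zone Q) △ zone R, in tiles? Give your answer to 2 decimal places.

99.00

|zone P ∩ zone Q| = 41.5.
|(zone P ∩ zone Q) ∩ zone R| = 3.5.
|(zone P ∩ zone Q) △ zone R| = 41.5 + 64.5 − 7 = 99.00.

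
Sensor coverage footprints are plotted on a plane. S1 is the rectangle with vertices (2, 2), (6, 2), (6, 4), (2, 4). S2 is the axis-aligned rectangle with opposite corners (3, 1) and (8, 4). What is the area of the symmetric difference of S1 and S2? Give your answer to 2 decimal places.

|S1∩S2|: x∈[3,6], y∈[2,4] → 3·2 = 6.
|S1 △ S2| = |S1| + |S2| − 2·|S1∩S2| = 8 + 15 − 12 = 11.00.

11.00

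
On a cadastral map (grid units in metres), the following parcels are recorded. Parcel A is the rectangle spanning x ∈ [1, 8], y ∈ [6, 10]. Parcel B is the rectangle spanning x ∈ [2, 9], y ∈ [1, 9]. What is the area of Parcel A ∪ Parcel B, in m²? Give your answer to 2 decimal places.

By inclusion–exclusion:
Individual areas: |Parcel A| = 28, |Parcel B| = 56.
|Parcel A∩Parcel B|: x∈[2,8], y∈[6,9] → 6·3 = 18.
|Parcel A ∪ Parcel B| = 84 − 18 = 66.00.

66.00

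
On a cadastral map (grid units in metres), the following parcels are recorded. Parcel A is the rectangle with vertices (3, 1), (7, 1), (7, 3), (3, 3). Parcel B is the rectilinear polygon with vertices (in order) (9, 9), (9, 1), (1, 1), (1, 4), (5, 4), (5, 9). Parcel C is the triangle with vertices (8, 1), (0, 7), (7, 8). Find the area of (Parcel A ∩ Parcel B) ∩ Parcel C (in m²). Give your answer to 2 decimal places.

1.04

The region (Parcel A ∩ Parcel B) ∩ Parcel C is the polygon with vertices (7,3), (7,1.75), (5.333,3).
By the shoelace formula its area is 1.04.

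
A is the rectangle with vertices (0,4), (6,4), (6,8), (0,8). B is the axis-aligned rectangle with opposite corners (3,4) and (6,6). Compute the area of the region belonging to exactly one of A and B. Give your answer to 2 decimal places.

|A∩B|: x∈[3,6], y∈[4,6] → 3·2 = 6.
|A △ B| = |A| + |B| − 2·|A∩B| = 24 + 6 − 12 = 18.00.

18.00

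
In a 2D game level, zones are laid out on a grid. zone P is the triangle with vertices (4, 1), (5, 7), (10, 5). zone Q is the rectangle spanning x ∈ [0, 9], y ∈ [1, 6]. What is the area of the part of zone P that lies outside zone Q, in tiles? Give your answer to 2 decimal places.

|zone P| = 16, |zone P∩zone Q| = 14.1333.
|zone P ∖ zone Q| = |zone P| − |zone P∩zone Q| = 16 − 14.1333 = 1.87.

1.87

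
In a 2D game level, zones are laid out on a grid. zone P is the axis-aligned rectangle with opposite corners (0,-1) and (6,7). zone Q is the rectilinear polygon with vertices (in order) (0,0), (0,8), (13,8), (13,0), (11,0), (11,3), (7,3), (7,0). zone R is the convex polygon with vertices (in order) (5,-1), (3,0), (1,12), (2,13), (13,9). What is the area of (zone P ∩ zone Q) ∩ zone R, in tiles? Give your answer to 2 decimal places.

The region (zone P ∩ zone Q) ∩ zone R is the polygon with vertices (6,0.25), (5.8,0), (3,0), (1.833,7), (6,7).
By the shoelace formula its area is 25.06.

25.06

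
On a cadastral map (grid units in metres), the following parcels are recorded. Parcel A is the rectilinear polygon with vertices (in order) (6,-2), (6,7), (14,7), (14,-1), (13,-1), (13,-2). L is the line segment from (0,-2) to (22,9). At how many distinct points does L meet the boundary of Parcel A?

The segment meets the boundary at (14,5), (6,1).

2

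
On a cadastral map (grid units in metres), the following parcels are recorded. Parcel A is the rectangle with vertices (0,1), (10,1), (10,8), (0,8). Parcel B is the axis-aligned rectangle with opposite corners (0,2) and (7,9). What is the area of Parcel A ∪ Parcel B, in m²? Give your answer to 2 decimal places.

By inclusion–exclusion:
Individual areas: |Parcel A| = 70, |Parcel B| = 49.
|Parcel A∩Parcel B|: x∈[0,7], y∈[2,8] → 7·6 = 42.
|Parcel A ∪ Parcel B| = 119 − 42 = 77.00.

77.00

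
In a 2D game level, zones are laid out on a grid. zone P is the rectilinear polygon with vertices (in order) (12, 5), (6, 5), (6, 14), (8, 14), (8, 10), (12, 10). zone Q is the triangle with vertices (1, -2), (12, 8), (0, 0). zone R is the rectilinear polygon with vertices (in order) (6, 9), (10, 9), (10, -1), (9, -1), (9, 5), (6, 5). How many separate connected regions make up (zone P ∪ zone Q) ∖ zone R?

2

(zone P ∪ zone Q) ∖ zone R splits into 2 disjoint pieces (area 14.2, area 22).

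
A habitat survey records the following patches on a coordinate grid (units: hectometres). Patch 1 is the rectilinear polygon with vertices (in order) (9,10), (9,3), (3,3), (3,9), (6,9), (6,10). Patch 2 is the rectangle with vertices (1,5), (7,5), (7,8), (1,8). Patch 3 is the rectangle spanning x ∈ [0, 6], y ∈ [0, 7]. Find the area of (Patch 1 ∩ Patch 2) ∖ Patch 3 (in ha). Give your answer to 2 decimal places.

|Patch 1 ∩ Patch 2| = 12.
|(Patch 1 ∩ Patch 2) ∩ Patch 3| = 6.
|(Patch 1 ∩ Patch 2) ∖ Patch 3| = 12 − 6 = 6.00.

6.00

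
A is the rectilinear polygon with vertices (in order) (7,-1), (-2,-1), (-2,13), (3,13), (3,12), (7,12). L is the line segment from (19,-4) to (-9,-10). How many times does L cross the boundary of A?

The segment lies entirely outside A and never meets its boundary.

0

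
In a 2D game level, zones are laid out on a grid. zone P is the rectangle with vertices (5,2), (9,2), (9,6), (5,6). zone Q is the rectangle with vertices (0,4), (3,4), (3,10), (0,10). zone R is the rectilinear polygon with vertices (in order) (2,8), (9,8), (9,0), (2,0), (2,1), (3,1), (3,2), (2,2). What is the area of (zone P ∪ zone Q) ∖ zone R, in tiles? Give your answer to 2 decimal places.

14.00

|zone P ∪ zone Q| = 34.
|(zone P ∪ zone Q) ∩ zone R| = 20.
|(zone P ∪ zone Q) ∖ zone R| = 34 − 20 = 14.00.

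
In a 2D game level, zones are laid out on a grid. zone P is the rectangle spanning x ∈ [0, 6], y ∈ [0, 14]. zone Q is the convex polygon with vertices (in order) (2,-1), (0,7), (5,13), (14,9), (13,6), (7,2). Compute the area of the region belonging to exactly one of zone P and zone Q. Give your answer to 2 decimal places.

82.96

|zone P| = 84, |zone Q| = 109, |zone P∩zone Q| = 55.0194.
|zone P △ zone Q| = |zone P| + |zone Q| − 2·|zone P∩zone Q| = 84 + 109 − 110.0389 = 82.96.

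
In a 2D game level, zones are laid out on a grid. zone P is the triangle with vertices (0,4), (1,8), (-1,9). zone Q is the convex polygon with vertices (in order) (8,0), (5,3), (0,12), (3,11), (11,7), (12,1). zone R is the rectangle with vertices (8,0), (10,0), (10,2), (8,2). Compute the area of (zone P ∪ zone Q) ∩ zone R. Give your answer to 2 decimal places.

3.50

The region (zone P ∪ zone Q) ∩ zone R is the polygon with vertices (8,0), (8,2), (10,2), (10,0.5).
By the shoelace formula its area is 3.50.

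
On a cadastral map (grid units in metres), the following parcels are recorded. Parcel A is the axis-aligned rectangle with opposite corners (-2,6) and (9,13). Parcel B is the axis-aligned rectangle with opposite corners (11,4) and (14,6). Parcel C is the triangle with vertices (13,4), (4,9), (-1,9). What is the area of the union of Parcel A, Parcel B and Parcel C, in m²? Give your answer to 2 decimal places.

84.65

By inclusion–exclusion:
Individual areas: |Parcel A| = 77, |Parcel B| = 6, |Parcel C| = 12.5.
|Parcel A∩Parcel B| = 0 (no overlap).
|Parcel A∩Parcel C| = 10.4556.
|Parcel B∩Parcel C| = 0.3968.
|Parcel A∩Parcel B∩Parcel C| = 0.
|Parcel A ∪ Parcel B ∪ Parcel C| = 95.5 − 10.8524 + 0 = 84.65.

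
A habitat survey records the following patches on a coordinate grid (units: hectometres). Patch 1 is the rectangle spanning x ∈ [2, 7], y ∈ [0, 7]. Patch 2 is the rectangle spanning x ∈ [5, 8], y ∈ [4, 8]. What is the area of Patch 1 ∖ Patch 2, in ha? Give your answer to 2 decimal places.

29.00

|Patch 1∩Patch 2|: x∈[5,7], y∈[4,7] → 2·3 = 6.
|Patch 1| = 35.
|Patch 1 ∖ Patch 2| = |Patch 1| − |Patch 1∩Patch 2| = 35 − 6 = 29.00.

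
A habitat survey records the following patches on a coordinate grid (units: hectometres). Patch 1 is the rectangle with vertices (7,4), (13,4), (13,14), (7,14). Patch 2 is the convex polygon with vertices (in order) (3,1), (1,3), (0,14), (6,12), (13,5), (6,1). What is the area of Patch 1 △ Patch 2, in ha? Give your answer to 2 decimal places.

114.75

|Patch 1| = 60, |Patch 2| = 101, |Patch 1∩Patch 2| = 23.125.
|Patch 1 △ Patch 2| = |Patch 1| + |Patch 2| − 2·|Patch 1∩Patch 2| = 60 + 101 − 46.25 = 114.75.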